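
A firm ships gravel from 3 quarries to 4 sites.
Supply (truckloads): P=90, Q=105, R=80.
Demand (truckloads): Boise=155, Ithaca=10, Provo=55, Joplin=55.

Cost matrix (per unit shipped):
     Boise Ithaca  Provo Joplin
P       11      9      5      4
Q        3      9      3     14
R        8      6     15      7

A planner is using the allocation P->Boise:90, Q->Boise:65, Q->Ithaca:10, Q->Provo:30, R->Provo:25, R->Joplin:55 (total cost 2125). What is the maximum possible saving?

Current plan cost = 90·11 + 65·3 + 10·9 + 30·3 + 25·15 + 55·7 = 2125.
Optimal plan:
  P→Provo: 35 × 5 = 175
  P→Joplin: 55 × 4 = 220
  Q→Boise: 85 × 3 = 255
  Q→Provo: 20 × 3 = 60
  R→Boise: 70 × 8 = 560
  R→Ithaca: 10 × 6 = 60
Optimal cost = 1330.
Saving = 2125 − 1330 = 795.

795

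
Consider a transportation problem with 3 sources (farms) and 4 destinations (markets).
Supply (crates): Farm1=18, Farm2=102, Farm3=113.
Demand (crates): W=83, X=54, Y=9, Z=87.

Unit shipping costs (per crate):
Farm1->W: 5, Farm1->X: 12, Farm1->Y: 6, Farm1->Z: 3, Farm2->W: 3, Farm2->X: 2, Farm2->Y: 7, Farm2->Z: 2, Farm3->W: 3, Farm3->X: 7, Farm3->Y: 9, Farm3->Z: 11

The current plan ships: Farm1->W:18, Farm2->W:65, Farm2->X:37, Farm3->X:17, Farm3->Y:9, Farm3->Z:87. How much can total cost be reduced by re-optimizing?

Current plan cost = 18·5 + 65·3 + 37·2 + 17·7 + 9·9 + 87·11 = 1516.
Optimal plan:
  Farm1 to Z: 18 × 3 = 54
  Farm2 to X: 33 × 2 = 66
  Farm2 to Z: 69 × 2 = 138
  Farm3 to W: 83 × 3 = 249
  Farm3 to X: 21 × 7 = 147
  Farm3 to Y: 9 × 9 = 81
Optimal cost = 735.
Saving = 1516 − 735 = 781.

781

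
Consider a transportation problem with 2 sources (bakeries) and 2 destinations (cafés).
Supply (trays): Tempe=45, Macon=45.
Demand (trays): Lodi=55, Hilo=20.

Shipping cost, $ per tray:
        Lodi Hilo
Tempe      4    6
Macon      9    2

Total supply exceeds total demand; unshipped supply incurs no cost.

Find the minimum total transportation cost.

Optimal allocation:
  Tempe→Lodi: 45 × $4 = $180
  Macon→Lodi: 10 × $9 = $90
  Macon→Hilo: 20 × $2 = $40
Total = 180 + 90 + 40 = $310.

310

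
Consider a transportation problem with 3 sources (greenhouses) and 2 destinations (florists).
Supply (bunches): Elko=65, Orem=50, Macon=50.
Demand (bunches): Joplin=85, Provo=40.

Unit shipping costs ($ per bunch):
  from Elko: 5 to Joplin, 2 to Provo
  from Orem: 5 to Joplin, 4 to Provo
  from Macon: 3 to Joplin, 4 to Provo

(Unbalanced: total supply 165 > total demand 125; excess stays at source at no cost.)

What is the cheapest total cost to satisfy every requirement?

An optimal shipping plan:
  Elko to Provo: 40 × $2 = $80
  Orem to Joplin: 35 × $5 = $175
  Macon to Joplin: 50 × $3 = $150
Total = 80 + 175 + 150 = $405.

405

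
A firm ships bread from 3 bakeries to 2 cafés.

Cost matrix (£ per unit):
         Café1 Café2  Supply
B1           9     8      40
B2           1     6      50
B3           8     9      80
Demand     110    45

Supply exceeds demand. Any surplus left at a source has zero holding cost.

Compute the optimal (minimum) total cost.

895

Optimal allocation:
  B1–Café2: 40 × £8 = £320
  B2–Café1: 50 × £1 = £50
  B3–Café1: 60 × £8 = £480
  B3–Café2: 5 × £9 = £45
Total = 320 + 50 + 480 + 45 = £895.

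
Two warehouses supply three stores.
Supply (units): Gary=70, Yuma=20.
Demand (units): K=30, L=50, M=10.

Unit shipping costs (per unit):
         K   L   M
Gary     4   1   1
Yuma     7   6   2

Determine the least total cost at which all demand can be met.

220

One minimum-cost allocation:
  Gary→K: 20 × 4 = 80
  Gary→L: 50 × 1 = 50
  Yuma→K: 10 × 7 = 70
  Yuma→M: 10 × 2 = 20
Total = 80 + 50 + 70 + 20 = 220.
(Supply check: Gary ships 70; Yuma ships 20.)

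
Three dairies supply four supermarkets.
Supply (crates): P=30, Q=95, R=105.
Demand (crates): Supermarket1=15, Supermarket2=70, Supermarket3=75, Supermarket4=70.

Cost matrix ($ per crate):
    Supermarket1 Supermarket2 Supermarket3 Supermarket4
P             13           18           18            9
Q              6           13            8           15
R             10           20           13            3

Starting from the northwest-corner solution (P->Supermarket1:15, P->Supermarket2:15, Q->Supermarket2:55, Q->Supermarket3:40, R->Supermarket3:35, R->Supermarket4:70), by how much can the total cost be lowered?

45

Current plan cost = 15·13 + 15·18 + 55·13 + 40·8 + 35·13 + 70·3 = $2165.
Optimal plan:
  P–Supermarket2: 30 × $18 = $540
  Q–Supermarket2: 40 × $13 = $520
  Q–Supermarket3: 55 × $8 = $440
  R–Supermarket1: 15 × $10 = $150
  R–Supermarket3: 20 × $13 = $260
  R–Supermarket4: 70 × $3 = $210
Optimal cost = $2120.
Saving = 2165 − 2120 = $45.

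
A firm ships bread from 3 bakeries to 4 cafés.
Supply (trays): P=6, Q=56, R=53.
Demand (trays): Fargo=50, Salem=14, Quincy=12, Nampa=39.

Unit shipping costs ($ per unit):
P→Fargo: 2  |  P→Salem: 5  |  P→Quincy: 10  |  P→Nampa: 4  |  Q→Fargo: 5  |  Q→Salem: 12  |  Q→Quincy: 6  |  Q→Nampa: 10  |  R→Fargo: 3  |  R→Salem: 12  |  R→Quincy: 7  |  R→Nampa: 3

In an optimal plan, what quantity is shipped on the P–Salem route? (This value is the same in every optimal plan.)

Solving gives:
  P–Salem: 6 trays
  Q–Fargo: 36 trays
  Q–Salem: 8 trays
  Q–Quincy: 12 trays
  R–Fargo: 14 trays
  R–Nampa: 39 trays
Total cost = $537.
So P→Salem carries 6 trays.

6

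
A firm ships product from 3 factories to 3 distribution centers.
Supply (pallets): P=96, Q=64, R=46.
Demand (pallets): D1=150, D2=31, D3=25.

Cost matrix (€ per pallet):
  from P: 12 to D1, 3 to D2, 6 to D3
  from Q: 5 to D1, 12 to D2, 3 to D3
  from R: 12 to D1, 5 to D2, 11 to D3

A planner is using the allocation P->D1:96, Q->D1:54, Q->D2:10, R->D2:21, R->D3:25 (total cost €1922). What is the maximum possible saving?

327

Current plan cost = 96·12 + 54·5 + 10·12 + 21·5 + 25·11 = €1922.
Optimal plan:
  P→D1: 40 × €12 = €480
  P→D2: 31 × €3 = €93
  P→D3: 25 × €6 = €150
  Q→D1: 64 × €5 = €320
  R→D1: 46 × €12 = €552
Optimal cost = €1595.
Saving = 1922 − 1595 = €327.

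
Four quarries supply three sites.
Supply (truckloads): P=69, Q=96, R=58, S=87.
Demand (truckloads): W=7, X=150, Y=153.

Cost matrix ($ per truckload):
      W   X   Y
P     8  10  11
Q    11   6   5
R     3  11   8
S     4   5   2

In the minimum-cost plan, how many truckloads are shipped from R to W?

The minimum-cost plan:
  P→X: 69 × $10 = $690
  Q→X: 81 × $6 = $486
  Q→Y: 15 × $5 = $75
  R→W: 7 × $3 = $21
  R→Y: 51 × $8 = $408
  S→Y: 87 × $2 = $174
Total cost = $1854.
So R→W carries 7 truckloads.

7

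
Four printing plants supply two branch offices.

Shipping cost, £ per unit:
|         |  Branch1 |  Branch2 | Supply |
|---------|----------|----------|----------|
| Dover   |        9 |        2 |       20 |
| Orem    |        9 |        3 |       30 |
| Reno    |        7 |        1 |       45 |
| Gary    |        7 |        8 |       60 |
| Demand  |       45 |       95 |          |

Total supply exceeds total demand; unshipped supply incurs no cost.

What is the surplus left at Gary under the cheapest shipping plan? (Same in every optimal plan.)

15

Minimum-cost shipments:
  Dover→Branch2: 20 × £2 = £40
  Orem→Branch2: 30 × £3 = £90
  Reno→Branch2: 45 × £1 = £45
  Gary→Branch1: 45 × £7 = £315
Total cost = £490.
Gary ships 45 of its 60, leaving 15.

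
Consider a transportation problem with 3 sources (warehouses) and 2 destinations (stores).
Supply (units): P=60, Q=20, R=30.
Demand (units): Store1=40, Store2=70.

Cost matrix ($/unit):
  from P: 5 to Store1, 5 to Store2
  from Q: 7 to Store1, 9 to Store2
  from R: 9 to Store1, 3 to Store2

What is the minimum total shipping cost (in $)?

530

One minimum-cost allocation:
  P→Store1: 20 × $5 = $100
  P→Store2: 40 × $5 = $200
  Q→Store1: 20 × $7 = $140
  R→Store2: 30 × $3 = $90
Total = 100 + 200 + 140 + 90 = $530.
(Supply check: P ships 60; Q ships 20; R ships 30.)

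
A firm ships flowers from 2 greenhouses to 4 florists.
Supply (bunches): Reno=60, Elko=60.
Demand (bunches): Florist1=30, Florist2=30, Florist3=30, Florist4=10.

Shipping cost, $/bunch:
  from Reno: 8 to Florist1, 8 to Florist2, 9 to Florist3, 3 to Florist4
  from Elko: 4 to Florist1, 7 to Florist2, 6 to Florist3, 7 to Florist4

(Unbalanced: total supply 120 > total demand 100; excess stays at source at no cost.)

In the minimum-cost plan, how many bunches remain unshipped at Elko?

0

An optimal plan:
  Reno→Florist2: 30 × $8 = $240
  Reno→Florist4: 10 × $3 = $30
  Elko→Florist1: 30 × $4 = $120
  Elko→Florist3: 30 × $6 = $180
Total cost = $570.
Elko ships 60 of its 60, leaving 0.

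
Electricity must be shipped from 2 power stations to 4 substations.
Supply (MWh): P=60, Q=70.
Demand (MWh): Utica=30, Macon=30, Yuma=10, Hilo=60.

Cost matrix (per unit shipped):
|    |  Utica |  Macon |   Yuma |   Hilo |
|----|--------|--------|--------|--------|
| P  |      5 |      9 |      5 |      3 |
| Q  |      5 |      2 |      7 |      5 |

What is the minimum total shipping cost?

460

Optimal allocation:
  P–Yuma: 10 MWh
  P–Hilo: 50 MWh
  Q–Utica: 30 MWh
  Q–Macon: 30 MWh
  Q–Hilo: 10 MWh
Total cost = 460.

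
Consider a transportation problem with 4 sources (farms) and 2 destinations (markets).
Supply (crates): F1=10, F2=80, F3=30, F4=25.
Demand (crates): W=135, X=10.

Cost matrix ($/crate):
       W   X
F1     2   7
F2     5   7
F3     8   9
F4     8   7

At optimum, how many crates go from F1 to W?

The minimum-cost plan:
  F1 to W: 10 crates
  F2 to W: 80 crates
  F3 to W: 30 crates
  F4 to W: 15 crates
  F4 to X: 10 crates
Total cost = $850.
So F1→W carries 10 crates.

10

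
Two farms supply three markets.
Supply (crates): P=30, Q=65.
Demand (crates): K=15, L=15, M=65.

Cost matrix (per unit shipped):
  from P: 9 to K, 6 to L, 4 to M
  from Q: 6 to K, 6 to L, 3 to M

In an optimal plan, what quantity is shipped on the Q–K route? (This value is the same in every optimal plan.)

Solving gives:
  P to L: 15 × 6 = 90
  P to M: 15 × 4 = 60
  Q to K: 15 × 6 = 90
  Q to M: 50 × 3 = 150
Total cost = 390.
So Q→K carries 15 crates.

15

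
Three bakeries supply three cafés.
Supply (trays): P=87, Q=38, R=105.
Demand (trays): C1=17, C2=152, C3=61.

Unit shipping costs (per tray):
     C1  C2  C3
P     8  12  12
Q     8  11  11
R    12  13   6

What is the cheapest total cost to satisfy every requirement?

A cheapest plan:
  P–C1: 17 × 8 = 136
  P–C2: 70 × 12 = 840
  Q–C2: 38 × 11 = 418
  R–C2: 44 × 13 = 572
  R–C3: 61 × 6 = 366
Total = 136 + 840 + 418 + 572 + 366 = 2332.

2332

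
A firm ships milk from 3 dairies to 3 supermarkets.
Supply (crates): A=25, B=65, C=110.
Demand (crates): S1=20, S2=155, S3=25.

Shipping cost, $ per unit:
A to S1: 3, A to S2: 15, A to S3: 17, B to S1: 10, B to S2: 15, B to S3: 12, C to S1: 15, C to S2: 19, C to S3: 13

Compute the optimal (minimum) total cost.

3050

An optimal shipping plan:
  A->S1: 20 × $3 = $60
  A->S2: 5 × $15 = $75
  B->S2: 65 × $15 = $975
  C->S2: 85 × $19 = $1615
  C->S3: 25 × $13 = $325
Total = 60 + 75 + 975 + 1615 + 325 = $3050.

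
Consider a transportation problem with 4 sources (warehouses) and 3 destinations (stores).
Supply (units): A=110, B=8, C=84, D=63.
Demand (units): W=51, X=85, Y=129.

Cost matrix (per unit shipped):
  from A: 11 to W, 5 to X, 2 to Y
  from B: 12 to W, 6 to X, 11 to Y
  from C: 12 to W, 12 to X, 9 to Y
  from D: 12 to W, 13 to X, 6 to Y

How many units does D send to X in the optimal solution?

0

Optimal shipments:
  A–X: 77 × 5 = 385
  A–Y: 33 × 2 = 66
  B–X: 8 × 6 = 48
  C–W: 51 × 12 = 612
  C–Y: 33 × 9 = 297
  D–Y: 63 × 6 = 378
Total cost = 1786.
The route D→X is not used.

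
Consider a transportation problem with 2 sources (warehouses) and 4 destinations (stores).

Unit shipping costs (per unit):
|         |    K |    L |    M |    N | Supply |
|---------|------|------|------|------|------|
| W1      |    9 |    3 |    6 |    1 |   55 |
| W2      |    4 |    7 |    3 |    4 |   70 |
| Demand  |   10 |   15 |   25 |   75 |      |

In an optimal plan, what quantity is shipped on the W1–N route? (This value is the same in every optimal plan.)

The minimum-cost plan:
  W1 to L: 15 × 3 = 45
  W1 to N: 40 × 1 = 40
  W2 to K: 10 × 4 = 40
  W2 to M: 25 × 3 = 75
  W2 to N: 35 × 4 = 140
Total cost = 340.
So W1→N carries 40 units.

40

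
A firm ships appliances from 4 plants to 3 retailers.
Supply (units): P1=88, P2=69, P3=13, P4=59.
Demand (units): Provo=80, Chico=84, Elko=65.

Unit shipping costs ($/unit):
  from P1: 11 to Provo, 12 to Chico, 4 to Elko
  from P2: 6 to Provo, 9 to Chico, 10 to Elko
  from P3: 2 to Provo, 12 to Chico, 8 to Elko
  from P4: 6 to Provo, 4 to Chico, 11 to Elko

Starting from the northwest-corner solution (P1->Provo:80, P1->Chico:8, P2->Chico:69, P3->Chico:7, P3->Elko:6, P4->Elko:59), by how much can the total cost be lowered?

1160

Current plan cost = 80·11 + 8·12 + 69·9 + 7·12 + 6·8 + 59·11 = $2378.
Optimal plan:
  P1 to Chico: 23 × $12 = $276
  P1 to Elko: 65 × $4 = $260
  P2 to Provo: 67 × $6 = $402
  P2 to Chico: 2 × $9 = $18
  P3 to Provo: 13 × $2 = $26
  P4 to Chico: 59 × $4 = $236
Optimal cost = $1218.
Saving = 2378 − 1218 = $1160.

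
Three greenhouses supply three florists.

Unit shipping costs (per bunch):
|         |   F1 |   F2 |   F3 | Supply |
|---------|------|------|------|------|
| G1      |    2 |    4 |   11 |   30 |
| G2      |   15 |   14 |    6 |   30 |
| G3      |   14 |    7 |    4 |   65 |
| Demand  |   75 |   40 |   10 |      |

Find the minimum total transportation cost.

A cheapest plan:
  G1->F1: 30 × 2 = 60
  G2->F1: 30 × 15 = 450
  G3->F1: 15 × 14 = 210
  G3->F2: 40 × 7 = 280
  G3->F3: 10 × 4 = 40
Total = 60 + 450 + 210 + 280 + 40 = 1040.
(Supply check: G1 ships 30; G2 ships 30; G3 ships 65.)

1040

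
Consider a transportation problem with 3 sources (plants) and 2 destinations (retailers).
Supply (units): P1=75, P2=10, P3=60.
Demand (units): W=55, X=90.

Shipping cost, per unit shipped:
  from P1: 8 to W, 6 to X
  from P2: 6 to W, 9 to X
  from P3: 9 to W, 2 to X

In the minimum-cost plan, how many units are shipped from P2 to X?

Solving gives:
  P1->W: 45 × 8 = 360
  P1->X: 30 × 6 = 180
  P2->W: 10 × 6 = 60
  P3->X: 60 × 2 = 120
Total cost = 720.
The route P2→X is not used.

0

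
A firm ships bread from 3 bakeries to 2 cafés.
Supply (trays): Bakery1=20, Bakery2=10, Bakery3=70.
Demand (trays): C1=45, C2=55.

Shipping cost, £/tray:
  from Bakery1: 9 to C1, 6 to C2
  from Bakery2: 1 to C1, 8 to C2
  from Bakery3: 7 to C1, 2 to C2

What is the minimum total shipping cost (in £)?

405

Optimal allocation:
  Bakery1→C1: 20 trays
  Bakery2→C1: 10 trays
  Bakery3→C1: 15 trays
  Bakery3→C2: 55 trays
Total cost = £405.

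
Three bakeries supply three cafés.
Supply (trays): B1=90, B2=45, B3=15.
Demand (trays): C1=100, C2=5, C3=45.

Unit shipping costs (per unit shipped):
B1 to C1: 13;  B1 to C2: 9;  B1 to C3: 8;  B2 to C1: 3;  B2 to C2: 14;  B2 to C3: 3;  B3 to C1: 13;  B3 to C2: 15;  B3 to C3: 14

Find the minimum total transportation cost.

1255

A cheapest plan:
  B1->C1: 40 × 13 = 520
  B1->C2: 5 × 9 = 45
  B1->C3: 45 × 8 = 360
  B2->C1: 45 × 3 = 135
  B3->C1: 15 × 13 = 195
Total = 520 + 45 + 360 + 135 + 195 = 1255.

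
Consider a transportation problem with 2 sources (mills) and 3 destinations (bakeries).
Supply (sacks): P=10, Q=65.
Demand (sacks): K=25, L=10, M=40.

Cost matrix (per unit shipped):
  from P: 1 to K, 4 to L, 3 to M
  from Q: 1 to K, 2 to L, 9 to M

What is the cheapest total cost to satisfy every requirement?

345

One minimum-cost allocation:
  P→M: 10 × 3 = 30
  Q→K: 25 × 1 = 25
  Q→L: 10 × 2 = 20
  Q→M: 30 × 9 = 270
Total = 30 + 25 + 20 + 270 = 345.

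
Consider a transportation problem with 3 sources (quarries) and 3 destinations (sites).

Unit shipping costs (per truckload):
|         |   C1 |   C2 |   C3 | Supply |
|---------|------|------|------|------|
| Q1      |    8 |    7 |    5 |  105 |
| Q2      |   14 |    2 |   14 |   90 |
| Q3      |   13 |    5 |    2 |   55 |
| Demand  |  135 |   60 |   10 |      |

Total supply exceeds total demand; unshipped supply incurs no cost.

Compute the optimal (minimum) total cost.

1370

An optimal shipping plan:
  Q1→C1: 105 × 8 = 840
  Q2→C2: 60 × 2 = 120
  Q3→C1: 30 × 13 = 390
  Q3→C3: 10 × 2 = 20
Total = 840 + 120 + 390 + 20 = 1370.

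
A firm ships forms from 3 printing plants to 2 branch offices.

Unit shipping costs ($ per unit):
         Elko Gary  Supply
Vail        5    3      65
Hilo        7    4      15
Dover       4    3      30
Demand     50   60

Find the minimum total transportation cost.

415

Optimal allocation:
  Vail to Elko: 20 × $5 = $100
  Vail to Gary: 45 × $3 = $135
  Hilo to Gary: 15 × $4 = $60
  Dover to Elko: 30 × $4 = $120
Total = 100 + 135 + 60 + 120 = $415.
(Supply check: Vail ships 65; Hilo ships 15; Dover ships 30.)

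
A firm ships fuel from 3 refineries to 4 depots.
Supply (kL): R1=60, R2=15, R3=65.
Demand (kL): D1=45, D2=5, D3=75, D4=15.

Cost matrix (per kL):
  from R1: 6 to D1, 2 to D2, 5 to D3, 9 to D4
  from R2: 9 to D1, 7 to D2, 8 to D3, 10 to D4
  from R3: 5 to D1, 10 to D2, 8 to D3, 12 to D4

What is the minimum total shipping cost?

820

An optimal shipping plan:
  R1 to D2: 5 × 2 = 10
  R1 to D3: 55 × 5 = 275
  R2 to D4: 15 × 10 = 150
  R3 to D1: 45 × 5 = 225
  R3 to D3: 20 × 8 = 160
Total = 10 + 275 + 150 + 225 + 160 = 820.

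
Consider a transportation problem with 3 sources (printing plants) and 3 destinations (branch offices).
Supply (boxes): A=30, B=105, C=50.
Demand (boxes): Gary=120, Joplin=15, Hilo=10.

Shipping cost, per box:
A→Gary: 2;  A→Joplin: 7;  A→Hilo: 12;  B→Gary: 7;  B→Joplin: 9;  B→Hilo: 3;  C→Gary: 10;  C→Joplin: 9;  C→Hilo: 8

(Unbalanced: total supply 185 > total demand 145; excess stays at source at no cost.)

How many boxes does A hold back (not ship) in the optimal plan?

Minimum-cost shipments:
  A→Gary: 30 × 2 = 60
  B→Gary: 90 × 7 = 630
  B→Joplin: 5 × 9 = 45
  B→Hilo: 10 × 3 = 30
  C→Joplin: 10 × 9 = 90
Total cost = 855.
A ships 30 of its 30, leaving 0.

0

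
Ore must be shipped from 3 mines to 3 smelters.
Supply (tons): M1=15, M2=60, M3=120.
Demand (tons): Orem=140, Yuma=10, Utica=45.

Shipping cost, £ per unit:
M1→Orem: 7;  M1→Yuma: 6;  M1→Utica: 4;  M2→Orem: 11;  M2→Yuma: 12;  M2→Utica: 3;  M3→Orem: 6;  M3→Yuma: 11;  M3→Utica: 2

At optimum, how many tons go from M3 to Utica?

0

The minimum-cost plan:
  M1->Orem: 5 tons
  M1->Yuma: 10 tons
  M2->Orem: 15 tons
  M2->Utica: 45 tons
  M3->Orem: 120 tons
Total cost = £1115.
The route M3→Utica is not used.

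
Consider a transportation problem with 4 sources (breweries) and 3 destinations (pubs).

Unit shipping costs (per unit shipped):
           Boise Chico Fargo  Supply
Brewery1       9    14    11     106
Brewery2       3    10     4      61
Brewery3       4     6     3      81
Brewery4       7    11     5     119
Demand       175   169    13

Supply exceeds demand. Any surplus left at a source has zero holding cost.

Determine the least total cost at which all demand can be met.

An optimal shipping plan:
  Brewery1–Boise: 96 × 9 = 864
  Brewery2–Boise: 61 × 3 = 183
  Brewery3–Chico: 81 × 6 = 486
  Brewery4–Boise: 18 × 7 = 126
  Brewery4–Chico: 88 × 11 = 968
  Brewery4–Fargo: 13 × 5 = 65
Total = 864 + 183 + 486 + 126 + 968 + 65 = 2692.
(Supply check: Brewery1 ships 96; Brewery2 ships 61; Brewery3 ships 81; Brewery4 ships 119.)

2692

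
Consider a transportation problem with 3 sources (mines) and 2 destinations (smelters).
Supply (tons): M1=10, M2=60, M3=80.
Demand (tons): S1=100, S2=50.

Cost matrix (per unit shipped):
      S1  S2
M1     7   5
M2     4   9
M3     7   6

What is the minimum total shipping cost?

One minimum-cost allocation:
  M1->S2: 10 tons
  M2->S1: 60 tons
  M3->S1: 40 tons
  M3->S2: 40 tons
Total cost = 810.

810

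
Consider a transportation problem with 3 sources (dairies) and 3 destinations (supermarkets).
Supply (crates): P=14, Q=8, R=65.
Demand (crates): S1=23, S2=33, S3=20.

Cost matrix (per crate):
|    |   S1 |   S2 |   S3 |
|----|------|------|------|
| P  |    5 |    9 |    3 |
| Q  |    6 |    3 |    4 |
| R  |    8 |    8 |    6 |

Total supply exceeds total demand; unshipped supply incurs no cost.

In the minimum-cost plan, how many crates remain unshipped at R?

11

An optimal plan:
  P->S3: 14 × 3 = 42
  Q->S2: 8 × 3 = 24
  R->S1: 23 × 8 = 184
  R->S2: 25 × 8 = 200
  R->S3: 6 × 6 = 36
Total cost = 486.
R ships 54 of its 65, leaving 11.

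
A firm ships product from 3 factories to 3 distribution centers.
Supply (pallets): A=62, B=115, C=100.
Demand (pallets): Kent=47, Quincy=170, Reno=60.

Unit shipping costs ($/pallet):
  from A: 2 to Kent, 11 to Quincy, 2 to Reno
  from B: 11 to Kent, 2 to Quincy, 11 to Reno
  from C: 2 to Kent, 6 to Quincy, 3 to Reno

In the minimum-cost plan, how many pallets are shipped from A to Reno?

Optimal shipments:
  A->Kent: 2 pallets
  A->Reno: 60 pallets
  B->Quincy: 115 pallets
  C->Kent: 45 pallets
  C->Quincy: 55 pallets
Total cost = $774.
So A→Reno carries 60 pallets.

60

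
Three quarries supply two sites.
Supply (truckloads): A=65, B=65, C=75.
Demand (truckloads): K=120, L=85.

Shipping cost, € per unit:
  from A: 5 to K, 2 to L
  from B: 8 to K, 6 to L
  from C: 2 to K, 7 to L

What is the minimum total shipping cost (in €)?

A cheapest plan:
  A→L: 65 × €2 = €130
  B→K: 45 × €8 = €360
  B→L: 20 × €6 = €120
  C→K: 75 × €2 = €150
Total = 130 + 360 + 120 + 150 = €760.

760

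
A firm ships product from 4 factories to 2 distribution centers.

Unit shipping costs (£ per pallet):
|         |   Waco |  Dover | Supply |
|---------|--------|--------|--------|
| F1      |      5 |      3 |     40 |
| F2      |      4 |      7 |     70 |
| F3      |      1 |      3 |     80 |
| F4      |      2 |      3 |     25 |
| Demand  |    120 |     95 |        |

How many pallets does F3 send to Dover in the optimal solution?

The minimum-cost plan:
  F1–Dover: 40 × £3 = £120
  F2–Waco: 70 × £4 = £280
  F3–Waco: 50 × £1 = £50
  F3–Dover: 30 × £3 = £90
  F4–Dover: 25 × £3 = £75
Total cost = £615.
So F3→Dover carries 30 pallets.

30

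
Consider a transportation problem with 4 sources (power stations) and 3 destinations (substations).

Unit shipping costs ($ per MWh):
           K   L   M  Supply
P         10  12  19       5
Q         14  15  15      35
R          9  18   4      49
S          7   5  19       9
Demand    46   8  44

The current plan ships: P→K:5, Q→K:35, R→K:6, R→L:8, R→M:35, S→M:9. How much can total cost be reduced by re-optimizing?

241

Current plan cost = 5·10 + 35·14 + 6·9 + 8·18 + 35·4 + 9·19 = $1049.
Optimal plan:
  P->K: 5 × $10 = $50
  Q->K: 35 × $14 = $490
  R->K: 5 × $9 = $45
  R->M: 44 × $4 = $176
  S->K: 1 × $7 = $7
  S->L: 8 × $5 = $40
Optimal cost = $808.
Saving = 1049 − 808 = $241.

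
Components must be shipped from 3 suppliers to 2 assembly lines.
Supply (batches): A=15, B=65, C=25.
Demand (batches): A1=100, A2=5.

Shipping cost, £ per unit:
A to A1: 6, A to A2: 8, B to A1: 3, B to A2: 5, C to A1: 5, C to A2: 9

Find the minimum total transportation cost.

An optimal shipping plan:
  A–A1: 10 batches
  A–A2: 5 batches
  B–A1: 65 batches
  C–A1: 25 batches
Total cost = £420.

420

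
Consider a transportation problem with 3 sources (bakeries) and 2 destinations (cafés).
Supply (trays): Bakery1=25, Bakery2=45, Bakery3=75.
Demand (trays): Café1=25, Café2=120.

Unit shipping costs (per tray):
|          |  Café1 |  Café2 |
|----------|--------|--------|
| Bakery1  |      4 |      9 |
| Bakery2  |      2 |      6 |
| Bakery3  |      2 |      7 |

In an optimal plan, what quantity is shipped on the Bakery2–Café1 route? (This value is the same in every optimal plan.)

Solving gives:
  Bakery1 to Café2: 25 × 9 = 225
  Bakery2 to Café2: 45 × 6 = 270
  Bakery3 to Café1: 25 × 2 = 50
  Bakery3 to Café2: 50 × 7 = 350
Total cost = 895.
The route Bakery2→Café1 is not used.

0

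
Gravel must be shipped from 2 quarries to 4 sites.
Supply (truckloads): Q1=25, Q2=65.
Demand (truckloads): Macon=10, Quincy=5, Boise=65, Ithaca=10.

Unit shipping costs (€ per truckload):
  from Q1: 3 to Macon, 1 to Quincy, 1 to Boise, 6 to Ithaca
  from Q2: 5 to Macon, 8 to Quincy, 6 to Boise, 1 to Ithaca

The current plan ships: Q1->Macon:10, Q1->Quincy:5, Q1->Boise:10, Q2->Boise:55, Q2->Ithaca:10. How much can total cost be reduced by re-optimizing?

Current plan cost = 10·3 + 5·1 + 10·1 + 55·6 + 10·1 = €385.
Optimal plan:
  Q1–Quincy: 5 × €1 = €5
  Q1–Boise: 20 × €1 = €20
  Q2–Macon: 10 × €5 = €50
  Q2–Boise: 45 × €6 = €270
  Q2–Ithaca: 10 × €1 = €10
Optimal cost = €355.
Saving = 385 − 355 = €30.

30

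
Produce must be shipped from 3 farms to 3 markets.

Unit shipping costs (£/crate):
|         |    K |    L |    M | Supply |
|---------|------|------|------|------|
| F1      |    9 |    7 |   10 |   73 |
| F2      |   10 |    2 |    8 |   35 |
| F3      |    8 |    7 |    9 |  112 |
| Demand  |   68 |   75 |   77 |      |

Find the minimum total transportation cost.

1620

One minimum-cost allocation:
  F1 to L: 40 crates
  F1 to M: 33 crates
  F2 to L: 35 crates
  F3 to K: 68 crates
  F3 to M: 44 crates
Total cost = £1620.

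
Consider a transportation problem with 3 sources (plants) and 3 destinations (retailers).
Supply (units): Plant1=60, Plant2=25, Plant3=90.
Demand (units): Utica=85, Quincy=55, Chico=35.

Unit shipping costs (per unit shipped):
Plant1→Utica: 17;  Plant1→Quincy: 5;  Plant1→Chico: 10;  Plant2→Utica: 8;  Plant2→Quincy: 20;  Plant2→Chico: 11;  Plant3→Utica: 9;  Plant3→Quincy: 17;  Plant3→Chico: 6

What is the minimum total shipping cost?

1245

One minimum-cost allocation:
  Plant1→Quincy: 55 × 5 = 275
  Plant1→Chico: 5 × 10 = 50
  Plant2→Utica: 25 × 8 = 200
  Plant3→Utica: 60 × 9 = 540
  Plant3→Chico: 30 × 6 = 180
Total = 275 + 50 + 200 + 540 + 180 = 1245.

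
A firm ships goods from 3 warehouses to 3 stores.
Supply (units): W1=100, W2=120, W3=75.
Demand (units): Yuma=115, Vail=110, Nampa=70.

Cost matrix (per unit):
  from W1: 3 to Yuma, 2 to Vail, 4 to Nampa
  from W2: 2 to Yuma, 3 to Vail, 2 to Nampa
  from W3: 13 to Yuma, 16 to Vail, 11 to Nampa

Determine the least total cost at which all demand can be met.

1285

One minimum-cost allocation:
  W1->Vail: 100 × 2 = 200
  W2->Yuma: 110 × 2 = 220
  W2->Vail: 10 × 3 = 30
  W3->Yuma: 5 × 13 = 65
  W3->Nampa: 70 × 11 = 770
Total = 200 + 220 + 30 + 65 + 770 = 1285.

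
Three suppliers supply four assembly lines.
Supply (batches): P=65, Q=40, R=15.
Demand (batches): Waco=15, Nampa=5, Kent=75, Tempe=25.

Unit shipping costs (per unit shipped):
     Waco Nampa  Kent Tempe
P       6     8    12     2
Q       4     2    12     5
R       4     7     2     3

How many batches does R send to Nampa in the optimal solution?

Solving gives:
  P–Kent: 40 × 12 = 480
  P–Tempe: 25 × 2 = 50
  Q–Waco: 15 × 4 = 60
  Q–Nampa: 5 × 2 = 10
  Q–Kent: 20 × 12 = 240
  R–Kent: 15 × 2 = 30
Total cost = 870.
The route R→Nampa is not used.

0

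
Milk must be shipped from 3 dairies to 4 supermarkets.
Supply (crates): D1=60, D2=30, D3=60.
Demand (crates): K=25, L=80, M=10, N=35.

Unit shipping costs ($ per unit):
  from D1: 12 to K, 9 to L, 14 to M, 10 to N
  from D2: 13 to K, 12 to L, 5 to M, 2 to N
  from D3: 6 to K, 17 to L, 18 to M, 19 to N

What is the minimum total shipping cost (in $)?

1360

One minimum-cost allocation:
  D1–L: 55 × $9 = $495
  D1–N: 5 × $10 = $50
  D2–N: 30 × $2 = $60
  D3–K: 25 × $6 = $150
  D3–L: 25 × $17 = $425
  D3–M: 10 × $18 = $180
Total = 495 + 50 + 60 + 150 + 425 + 180 = $1360.
(Supply check: D1 ships 60; D2 ships 30; D3 ships 60.)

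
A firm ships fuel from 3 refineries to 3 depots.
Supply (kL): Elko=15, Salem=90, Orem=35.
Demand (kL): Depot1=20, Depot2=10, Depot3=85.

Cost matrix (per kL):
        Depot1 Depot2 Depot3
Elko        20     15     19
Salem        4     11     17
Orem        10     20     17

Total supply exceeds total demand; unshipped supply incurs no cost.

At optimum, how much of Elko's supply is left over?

15

An optimal plan:
  Salem→Depot1: 20 × 4 = 80
  Salem→Depot2: 10 × 11 = 110
  Salem→Depot3: 60 × 17 = 1020
  Orem→Depot3: 25 × 17 = 425
Total cost = 1635.
Elko ships 0 of its 15, leaving 15.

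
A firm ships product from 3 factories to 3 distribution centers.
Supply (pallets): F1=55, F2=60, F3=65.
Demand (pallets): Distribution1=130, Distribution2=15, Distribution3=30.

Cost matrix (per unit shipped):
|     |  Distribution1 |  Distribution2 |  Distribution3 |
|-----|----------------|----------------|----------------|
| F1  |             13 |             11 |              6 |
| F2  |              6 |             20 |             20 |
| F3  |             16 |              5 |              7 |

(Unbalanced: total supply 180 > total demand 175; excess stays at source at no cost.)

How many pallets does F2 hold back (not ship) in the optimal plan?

0

Minimum-cost shipments:
  F1 to Distribution1: 55 × 13 = 715
  F2 to Distribution1: 60 × 6 = 360
  F3 to Distribution1: 15 × 16 = 240
  F3 to Distribution2: 15 × 5 = 75
  F3 to Distribution3: 30 × 7 = 210
Total cost = 1600.
F2 ships 60 of its 60, leaving 0.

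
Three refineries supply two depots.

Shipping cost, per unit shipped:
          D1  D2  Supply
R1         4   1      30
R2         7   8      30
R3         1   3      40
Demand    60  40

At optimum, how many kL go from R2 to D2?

10

Solving gives:
  R1 to D2: 30 kL
  R2 to D1: 20 kL
  R2 to D2: 10 kL
  R3 to D1: 40 kL
Total cost = 290.
So R2→D2 carries 10 kL.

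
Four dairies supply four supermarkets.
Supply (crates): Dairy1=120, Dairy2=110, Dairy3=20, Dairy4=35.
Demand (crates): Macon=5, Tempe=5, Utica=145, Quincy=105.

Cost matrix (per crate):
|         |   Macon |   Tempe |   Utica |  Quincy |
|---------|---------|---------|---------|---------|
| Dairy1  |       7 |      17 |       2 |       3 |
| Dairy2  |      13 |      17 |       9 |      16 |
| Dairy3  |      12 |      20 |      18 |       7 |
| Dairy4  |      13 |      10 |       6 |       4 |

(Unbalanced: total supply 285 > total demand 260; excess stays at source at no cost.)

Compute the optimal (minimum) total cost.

One minimum-cost allocation:
  Dairy1–Utica: 65 × 2 = 130
  Dairy1–Quincy: 55 × 3 = 165
  Dairy2–Macon: 5 × 13 = 65
  Dairy2–Utica: 80 × 9 = 720
  Dairy3–Quincy: 20 × 7 = 140
  Dairy4–Tempe: 5 × 10 = 50
  Dairy4–Quincy: 30 × 4 = 120
Total = 130 + 165 + 65 + 720 + 140 + 50 + 120 = 1390.

1390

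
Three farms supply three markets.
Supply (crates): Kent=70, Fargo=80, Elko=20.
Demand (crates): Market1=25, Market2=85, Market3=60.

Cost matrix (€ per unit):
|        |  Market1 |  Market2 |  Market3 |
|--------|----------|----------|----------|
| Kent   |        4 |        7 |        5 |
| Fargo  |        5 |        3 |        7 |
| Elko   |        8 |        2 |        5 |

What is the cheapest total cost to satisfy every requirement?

650

An optimal shipping plan:
  Kent–Market1: 10 × €4 = €40
  Kent–Market3: 60 × €5 = €300
  Fargo–Market1: 15 × €5 = €75
  Fargo–Market2: 65 × €3 = €195
  Elko–Market2: 20 × €2 = €40
Total = 40 + 300 + 75 + 195 + 40 = €650.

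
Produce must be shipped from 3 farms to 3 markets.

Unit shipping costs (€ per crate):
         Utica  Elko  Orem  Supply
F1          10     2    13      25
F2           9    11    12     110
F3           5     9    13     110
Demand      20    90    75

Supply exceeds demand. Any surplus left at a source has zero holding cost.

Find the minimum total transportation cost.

An optimal shipping plan:
  F1→Elko: 25 × €2 = €50
  F2→Orem: 75 × €12 = €900
  F3→Utica: 20 × €5 = €100
  F3→Elko: 65 × €9 = €585
Total = 50 + 900 + 100 + 585 = €1635.

1635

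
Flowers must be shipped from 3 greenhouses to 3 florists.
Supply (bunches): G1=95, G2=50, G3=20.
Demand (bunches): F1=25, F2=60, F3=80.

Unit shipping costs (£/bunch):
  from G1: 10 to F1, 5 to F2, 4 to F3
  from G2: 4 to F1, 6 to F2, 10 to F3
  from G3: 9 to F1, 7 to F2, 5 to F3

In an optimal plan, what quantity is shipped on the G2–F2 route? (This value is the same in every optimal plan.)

25

The minimum-cost plan:
  G1 to F2: 35 × £5 = £175
  G1 to F3: 60 × £4 = £240
  G2 to F1: 25 × £4 = £100
  G2 to F2: 25 × £6 = £150
  G3 to F3: 20 × £5 = £100
Total cost = £765.
So G2→F2 carries 25 bunches.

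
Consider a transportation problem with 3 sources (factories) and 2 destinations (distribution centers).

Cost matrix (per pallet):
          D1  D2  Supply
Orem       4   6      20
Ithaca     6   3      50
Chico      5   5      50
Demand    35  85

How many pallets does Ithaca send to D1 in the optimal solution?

Optimal shipments:
  Orem–D1: 20 × 4 = 80
  Ithaca–D2: 50 × 3 = 150
  Chico–D1: 15 × 5 = 75
  Chico–D2: 35 × 5 = 175
Total cost = 480.
The route Ithaca→D1 is not used.

0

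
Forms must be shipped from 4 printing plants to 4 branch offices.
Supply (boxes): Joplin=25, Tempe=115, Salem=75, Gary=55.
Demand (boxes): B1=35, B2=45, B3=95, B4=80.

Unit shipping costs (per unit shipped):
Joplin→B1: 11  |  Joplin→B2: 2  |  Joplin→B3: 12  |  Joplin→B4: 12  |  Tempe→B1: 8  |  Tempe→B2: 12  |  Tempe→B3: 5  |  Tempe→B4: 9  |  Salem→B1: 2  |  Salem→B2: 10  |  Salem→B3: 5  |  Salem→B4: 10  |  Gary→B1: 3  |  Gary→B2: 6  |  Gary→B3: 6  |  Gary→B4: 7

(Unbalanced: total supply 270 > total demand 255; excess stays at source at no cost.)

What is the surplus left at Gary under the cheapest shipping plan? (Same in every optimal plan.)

An optimal plan:
  Joplin→B2: 25 × 2 = 50
  Tempe→B3: 55 × 5 = 275
  Tempe→B4: 45 × 9 = 405
  Salem→B1: 35 × 2 = 70
  Salem→B3: 40 × 5 = 200
  Gary→B2: 20 × 6 = 120
  Gary→B4: 35 × 7 = 245
Total cost = 1365.
Gary ships 55 of its 55, leaving 0.

0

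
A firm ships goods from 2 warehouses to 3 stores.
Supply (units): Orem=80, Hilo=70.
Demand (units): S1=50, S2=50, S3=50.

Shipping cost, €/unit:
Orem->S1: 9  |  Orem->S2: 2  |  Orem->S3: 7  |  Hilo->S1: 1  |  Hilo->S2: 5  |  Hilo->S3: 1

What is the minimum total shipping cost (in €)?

A cheapest plan:
  Orem->S2: 50 units
  Orem->S3: 30 units
  Hilo->S1: 50 units
  Hilo->S3: 20 units
Total cost = €380.
(Supply check: Orem ships 80; Hilo ships 70.)

380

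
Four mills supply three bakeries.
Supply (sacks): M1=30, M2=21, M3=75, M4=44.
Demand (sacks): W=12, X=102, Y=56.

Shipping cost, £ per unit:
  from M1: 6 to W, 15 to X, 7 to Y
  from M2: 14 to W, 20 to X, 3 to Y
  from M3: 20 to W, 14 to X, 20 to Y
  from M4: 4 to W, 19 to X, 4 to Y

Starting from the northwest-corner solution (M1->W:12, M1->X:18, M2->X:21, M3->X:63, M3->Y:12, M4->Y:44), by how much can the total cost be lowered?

348

Current plan cost = 12·6 + 18·15 + 21·20 + 63·14 + 12·20 + 44·4 = £2060.
Optimal plan:
  M1→W: 3 × £6 = £18
  M1→X: 27 × £15 = £405
  M2→Y: 21 × £3 = £63
  M3→X: 75 × £14 = £1050
  M4→W: 9 × £4 = £36
  M4→Y: 35 × £4 = £140
Optimal cost = £1712.
Saving = 2060 − 1712 = £348.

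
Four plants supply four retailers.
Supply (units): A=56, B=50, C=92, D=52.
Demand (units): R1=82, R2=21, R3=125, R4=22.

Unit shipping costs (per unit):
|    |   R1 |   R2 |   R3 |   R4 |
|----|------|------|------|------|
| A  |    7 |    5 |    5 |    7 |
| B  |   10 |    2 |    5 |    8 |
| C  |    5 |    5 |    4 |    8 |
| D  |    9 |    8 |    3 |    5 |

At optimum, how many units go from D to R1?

0

The minimum-cost plan:
  A–R3: 34 × 5 = 170
  A–R4: 22 × 7 = 154
  B–R2: 21 × 2 = 42
  B–R3: 29 × 5 = 145
  C–R1: 82 × 5 = 410
  C–R3: 10 × 4 = 40
  D–R3: 52 × 3 = 156
Total cost = 1117.
The route D→R1 is not used.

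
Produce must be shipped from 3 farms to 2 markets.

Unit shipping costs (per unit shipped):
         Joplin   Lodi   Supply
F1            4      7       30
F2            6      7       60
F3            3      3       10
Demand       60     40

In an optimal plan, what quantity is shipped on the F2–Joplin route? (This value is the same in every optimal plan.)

Optimal shipments:
  F1 to Joplin: 30 × 4 = 120
  F2 to Joplin: 30 × 6 = 180
  F2 to Lodi: 30 × 7 = 210
  F3 to Lodi: 10 × 3 = 30
Total cost = 540.
So F2→Joplin carries 30 crates.

30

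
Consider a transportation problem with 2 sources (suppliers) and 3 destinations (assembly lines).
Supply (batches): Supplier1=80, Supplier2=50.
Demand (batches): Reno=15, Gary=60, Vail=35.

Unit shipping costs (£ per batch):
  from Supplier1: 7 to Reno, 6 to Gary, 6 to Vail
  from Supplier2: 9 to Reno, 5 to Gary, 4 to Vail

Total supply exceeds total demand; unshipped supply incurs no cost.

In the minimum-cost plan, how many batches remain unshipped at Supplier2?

Minimum-cost shipments:
  Supplier1→Reno: 15 × £7 = £105
  Supplier1→Gary: 45 × £6 = £270
  Supplier2→Gary: 15 × £5 = £75
  Supplier2→Vail: 35 × £4 = £140
Total cost = £590.
Supplier2 ships 50 of its 50, leaving 0.

0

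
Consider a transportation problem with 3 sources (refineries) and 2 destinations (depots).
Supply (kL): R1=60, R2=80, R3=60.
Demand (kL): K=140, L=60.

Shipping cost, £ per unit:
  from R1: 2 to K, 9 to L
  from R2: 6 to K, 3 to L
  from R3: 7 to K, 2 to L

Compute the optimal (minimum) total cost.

720

One minimum-cost allocation:
  R1→K: 60 × £2 = £120
  R2→K: 80 × £6 = £480
  R3→L: 60 × £2 = £120
Total = 120 + 480 + 120 = £720.
(Supply check: R1 ships 60; R2 ships 80; R3 ships 60.)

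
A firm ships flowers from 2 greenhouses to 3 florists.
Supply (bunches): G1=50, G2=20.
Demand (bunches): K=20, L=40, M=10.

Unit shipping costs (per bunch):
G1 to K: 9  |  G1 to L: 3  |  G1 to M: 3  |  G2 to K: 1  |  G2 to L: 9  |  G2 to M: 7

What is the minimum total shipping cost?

An optimal shipping plan:
  G1->L: 40 bunches
  G1->M: 10 bunches
  G2->K: 20 bunches
Total cost = 170.

170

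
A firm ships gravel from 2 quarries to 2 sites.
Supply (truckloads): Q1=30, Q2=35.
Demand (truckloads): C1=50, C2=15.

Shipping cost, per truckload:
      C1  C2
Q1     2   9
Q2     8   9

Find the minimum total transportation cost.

355

An optimal shipping plan:
  Q1→C1: 30 × 2 = 60
  Q2→C1: 20 × 8 = 160
  Q2→C2: 15 × 9 = 135
Total = 60 + 160 + 135 = 355.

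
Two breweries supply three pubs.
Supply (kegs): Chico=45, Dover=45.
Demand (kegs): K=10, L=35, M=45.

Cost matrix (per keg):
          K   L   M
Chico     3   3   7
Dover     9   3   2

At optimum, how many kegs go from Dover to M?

45

Optimal shipments:
  Chico→K: 10 × 3 = 30
  Chico→L: 35 × 3 = 105
  Dover→M: 45 × 2 = 90
Total cost = 225.
So Dover→M carries 45 kegs.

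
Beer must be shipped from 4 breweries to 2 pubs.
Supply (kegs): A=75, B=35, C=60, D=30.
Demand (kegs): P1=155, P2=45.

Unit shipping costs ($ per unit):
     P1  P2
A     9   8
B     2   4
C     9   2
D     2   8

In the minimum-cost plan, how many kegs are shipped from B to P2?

0

Solving gives:
  A→P1: 75 kegs
  B→P1: 35 kegs
  C→P1: 15 kegs
  C→P2: 45 kegs
  D→P1: 30 kegs
Total cost = $1030.
The route B→P2 is not used.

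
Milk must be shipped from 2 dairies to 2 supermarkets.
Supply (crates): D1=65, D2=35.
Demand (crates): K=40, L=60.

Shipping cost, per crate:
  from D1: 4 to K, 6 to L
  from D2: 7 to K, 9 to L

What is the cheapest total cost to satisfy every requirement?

625

Optimal allocation:
  D1→K: 5 × 4 = 20
  D1→L: 60 × 6 = 360
  D2→K: 35 × 7 = 245
Total = 20 + 360 + 245 = 625.
(Supply check: D1 ships 65; D2 ships 35.)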